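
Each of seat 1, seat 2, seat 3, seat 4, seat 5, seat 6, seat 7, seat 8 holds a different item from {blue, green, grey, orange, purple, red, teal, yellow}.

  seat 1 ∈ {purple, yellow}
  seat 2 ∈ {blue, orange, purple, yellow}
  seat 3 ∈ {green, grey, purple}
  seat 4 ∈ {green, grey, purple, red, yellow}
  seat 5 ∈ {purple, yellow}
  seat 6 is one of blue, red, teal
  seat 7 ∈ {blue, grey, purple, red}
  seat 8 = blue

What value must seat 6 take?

teal

seat 8's domain is down to {blue}, so seat 8 = blue. Eliminate blue elsewhere: seat 2, seat 6, seat 7.
The 7 still-open variables draw from only 7 values {green, grey, orange, purple, red, teal, yellow}, so each is used; only seat 2 can be orange, hence seat 2 = orange.
The 6 still-open variables together cover exactly {green, grey, purple, red, teal, yellow} — 6 values for 6 variables — and teal appears only in seat 6's list, so seat 6 = teal.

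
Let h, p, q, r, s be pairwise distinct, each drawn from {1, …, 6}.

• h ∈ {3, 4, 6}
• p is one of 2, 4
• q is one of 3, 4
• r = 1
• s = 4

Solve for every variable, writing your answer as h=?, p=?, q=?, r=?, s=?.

r's domain is down to {1}, so r = 1.
That leaves s = 4. Remove 4 from h, p, q.
p has just one choice, so p = 2.
q has just one choice, so q = 3. So h can't be 3.
That leaves h = 6.

h=6, p=2, q=3, r=1, s=4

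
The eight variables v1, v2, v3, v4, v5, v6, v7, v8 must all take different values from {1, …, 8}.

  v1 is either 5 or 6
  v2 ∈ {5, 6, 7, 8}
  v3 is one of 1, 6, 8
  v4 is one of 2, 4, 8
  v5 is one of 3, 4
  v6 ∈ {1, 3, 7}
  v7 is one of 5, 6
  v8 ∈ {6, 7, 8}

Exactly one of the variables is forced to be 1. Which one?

v3

Among the 8 variables, 2 fits only v4 (and all 8 values in {1, 2, 3, 4, 5, 6, 7, 8} must be used), so v4 = 2.
The 7 still-open variables draw from only 7 values {1, 3, 4, 5, 6, 7, 8}, so each is used; only v5 can be 4, hence v5 = 4.
Among the 6 still-open variables, 3 fits only v6 (and all 6 values in {1, 3, 5, 6, 7, 8} must be used), so v6 = 3.
The 5 still-open variables draw from only 5 values {1, 5, 6, 7, 8}, so each is used; only v3 can be 1, hence v3 = 1.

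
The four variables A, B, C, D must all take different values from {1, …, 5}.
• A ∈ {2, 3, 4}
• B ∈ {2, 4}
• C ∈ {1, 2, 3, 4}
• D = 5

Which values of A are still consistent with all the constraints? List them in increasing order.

2, 3, 4

D's domain is down to {5}, so D = 5.
No further eliminations apply; A can still be any of 2, 3, 4.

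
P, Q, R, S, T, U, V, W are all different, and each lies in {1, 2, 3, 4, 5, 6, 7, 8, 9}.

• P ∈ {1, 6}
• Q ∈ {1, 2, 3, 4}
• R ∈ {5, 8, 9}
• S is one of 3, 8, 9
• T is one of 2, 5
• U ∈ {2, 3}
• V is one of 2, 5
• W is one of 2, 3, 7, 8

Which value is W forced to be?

T and V between them cover only {2, 5} — a naked pair. Remove those values from Q, R, U, W.
U's domain is down to {3}, so U = 3. Strike 3 from Q, S, W.
The 2 variables R and S are confined to {8, 9}, which locks those values in; drop them from W.
So W = 7.

7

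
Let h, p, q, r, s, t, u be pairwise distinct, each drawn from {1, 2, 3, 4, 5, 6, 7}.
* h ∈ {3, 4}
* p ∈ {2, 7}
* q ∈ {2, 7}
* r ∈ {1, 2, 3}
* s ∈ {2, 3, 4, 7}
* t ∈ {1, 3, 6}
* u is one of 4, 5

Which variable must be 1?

r

The 7 variables draw from only 7 values {1, 2, 3, 4, 5, 6, 7}, so each is used; only u can be 5, hence u = 5.
The 6 still-open variables together cover exactly {1, 2, 3, 4, 6, 7} — 6 values for 6 variables — and 6 appears only in t's list, so t = 6.
The 5 still-open variables together cover exactly {1, 2, 3, 4, 7} — 5 values for 5 variables — and 1 appears only in r's list, so r = 1.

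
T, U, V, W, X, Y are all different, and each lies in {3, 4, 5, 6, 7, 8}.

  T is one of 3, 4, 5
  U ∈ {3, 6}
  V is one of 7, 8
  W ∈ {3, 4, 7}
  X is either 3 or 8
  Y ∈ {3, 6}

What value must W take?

Among the 6 variables, 5 fits only T (and all 6 values in {3, 4, 5, 6, 7, 8} must be used), so T = 5.
The 5 still-open variables together cover exactly {3, 4, 6, 7, 8} — 5 values for 5 variables — and 4 appears only in W's list, so W = 4.

4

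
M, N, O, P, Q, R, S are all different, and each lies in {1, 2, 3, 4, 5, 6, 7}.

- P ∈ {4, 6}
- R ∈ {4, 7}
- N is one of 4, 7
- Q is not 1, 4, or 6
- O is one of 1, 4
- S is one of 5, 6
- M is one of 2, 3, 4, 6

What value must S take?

5

The 7 variables draw from only 7 values {1, 2, 3, 4, 5, 6, 7}, so each is used; only O can be 1, hence O = 1.
N and R share exactly the 2 values {4, 7}; by pigeonhole those values go to them, so strike 4, 7 from M, P, Q.
That leaves P = 6. Strike 6 from M, S.
So S = 5.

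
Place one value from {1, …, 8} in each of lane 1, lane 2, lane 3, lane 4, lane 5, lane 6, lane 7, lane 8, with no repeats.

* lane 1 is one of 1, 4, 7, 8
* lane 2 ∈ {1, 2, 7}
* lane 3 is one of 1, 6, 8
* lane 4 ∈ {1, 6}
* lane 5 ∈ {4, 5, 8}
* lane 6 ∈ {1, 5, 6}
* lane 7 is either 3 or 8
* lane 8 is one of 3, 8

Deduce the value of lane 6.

5

Among the 8 variables, 2 fits only lane 2 (and all 8 values in {1, 2, 3, 4, 5, 6, 7, 8} must be used), so lane 2 = 2.
The 7 still-open variables together cover exactly {1, 3, 4, 5, 6, 7, 8} — 7 values for 7 variables — and 7 appears only in lane 1's list, so lane 1 = 7.
The 6 still-open variables draw from only 6 values {1, 3, 4, 5, 6, 8}, so each is used; only lane 5 can be 4, hence lane 5 = 4.
The 5 still-open variables together cover exactly {1, 3, 5, 6, 8} — 5 values for 5 variables — and 5 appears only in lane 6's list, so lane 6 = 5.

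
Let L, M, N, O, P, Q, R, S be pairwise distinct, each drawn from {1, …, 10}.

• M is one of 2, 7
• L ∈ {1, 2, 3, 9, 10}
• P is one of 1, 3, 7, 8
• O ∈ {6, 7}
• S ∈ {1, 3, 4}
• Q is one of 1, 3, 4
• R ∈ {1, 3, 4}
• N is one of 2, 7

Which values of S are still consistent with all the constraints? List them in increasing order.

1, 3, 4

M and N share exactly the 2 values {2, 7}; by pigeonhole those values go to them, so strike 2, 7 from L, O, P.
O's domain is down to {6}, so O = 6.
Q, R, S between them cover only {1, 3, 4} — a naked triple. Remove those values from L, P.
P must be 8 (only option left).
No further eliminations apply; S can still be any of 1, 3, 4.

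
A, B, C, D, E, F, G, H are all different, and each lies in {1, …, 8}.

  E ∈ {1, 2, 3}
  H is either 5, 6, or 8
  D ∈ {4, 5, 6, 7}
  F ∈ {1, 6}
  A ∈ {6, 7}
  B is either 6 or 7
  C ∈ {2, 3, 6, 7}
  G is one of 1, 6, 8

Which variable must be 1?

Among the 8 variables, 4 fits only D (and all 8 values in {1, 2, 3, 4, 5, 6, 7, 8} must be used), so D = 4.
The 7 still-open variables together cover exactly {1, 2, 3, 5, 6, 7, 8} — 7 values for 7 variables — and 5 appears only in H's list, so H = 5.
Among the 6 still-open variables, 8 fits only G (and all 6 values in {1, 2, 3, 6, 7, 8} must be used), so G = 8.
The 2 variables A and B are confined to {6, 7}, which locks those values in; drop them from C, F.
So 1 goes to F.

F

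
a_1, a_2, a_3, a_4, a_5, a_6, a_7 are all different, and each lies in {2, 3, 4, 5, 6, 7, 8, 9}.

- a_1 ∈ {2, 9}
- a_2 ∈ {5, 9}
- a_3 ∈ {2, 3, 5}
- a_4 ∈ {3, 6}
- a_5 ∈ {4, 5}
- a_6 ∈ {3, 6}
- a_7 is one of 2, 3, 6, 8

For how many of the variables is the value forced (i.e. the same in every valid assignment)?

Among the 7 variables, 4 fits only a_5 (and all 7 values in {2, 3, 4, 5, 6, 8, 9} must be used), so a_5 = 4.
Among the 6 still-open variables, 8 fits only a_7 (and all 6 values in {2, 3, 5, 6, 8, 9} must be used), so a_7 = 8.
a_4 and a_6 share exactly the 2 values {3, 6}; by pigeonhole those values go to them, so strike 3, 6 from a_3.
Determined: a_5=4, a_7=8. The other variables each still have more than one consistent value. That makes 2.

2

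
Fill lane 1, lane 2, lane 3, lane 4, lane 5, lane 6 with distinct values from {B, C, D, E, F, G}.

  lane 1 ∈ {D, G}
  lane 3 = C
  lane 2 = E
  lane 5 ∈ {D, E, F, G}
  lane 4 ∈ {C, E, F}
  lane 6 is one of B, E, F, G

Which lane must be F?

lane 4

lane 2 must be E (only option left). Remove E from lane 4, lane 5, lane 6.
lane 3 must be C (only option left). Strike C from lane 4.
So F goes to lane 4.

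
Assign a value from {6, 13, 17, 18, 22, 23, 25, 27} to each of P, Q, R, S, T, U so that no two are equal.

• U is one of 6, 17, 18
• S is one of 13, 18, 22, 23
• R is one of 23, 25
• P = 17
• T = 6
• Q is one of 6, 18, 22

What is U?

P's domain is down to {17}, so P = 17. Strike 17 from U.
T must be 6 (only option left). Eliminate 6 elsewhere: Q, U.
So U = 18.

18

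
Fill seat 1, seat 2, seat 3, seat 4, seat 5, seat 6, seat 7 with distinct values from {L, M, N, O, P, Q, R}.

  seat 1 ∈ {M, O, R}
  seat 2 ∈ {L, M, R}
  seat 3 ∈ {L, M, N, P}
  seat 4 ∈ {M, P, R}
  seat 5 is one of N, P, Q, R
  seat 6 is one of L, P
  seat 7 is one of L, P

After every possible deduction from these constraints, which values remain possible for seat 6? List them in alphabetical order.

The 7 variables together cover exactly {L, M, N, O, P, Q, R} — 7 values for 7 variables — and O appears only in seat 1's list, so seat 1 = O.
The 6 still-open variables together cover exactly {L, M, N, P, Q, R} — 6 values for 6 variables — and Q appears only in seat 5's list, so seat 5 = Q.
Among the 5 still-open variables, N fits only seat 3 (and all 5 values in {L, M, N, P, R} must be used), so seat 3 = N.
seat 6 and seat 7 share exactly the 2 values {L, P}; by pigeonhole those values go to them, so strike L, P from seat 2, seat 4.
No further eliminations apply; seat 6 can still be any of L, P.

L, P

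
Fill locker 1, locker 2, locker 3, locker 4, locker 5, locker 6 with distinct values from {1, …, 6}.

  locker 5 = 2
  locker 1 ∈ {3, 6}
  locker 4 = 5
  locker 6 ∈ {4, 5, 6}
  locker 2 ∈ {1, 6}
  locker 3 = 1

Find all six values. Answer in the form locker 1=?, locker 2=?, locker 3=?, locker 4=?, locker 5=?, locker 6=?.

locker 1=3, locker 2=6, locker 3=1, locker 4=5, locker 5=2, locker 6=4

locker 3's domain is down to {1}, so locker 3 = 1. So locker 2 can't be 1.
locker 4's domain is down to {5}, so locker 4 = 5. Eliminate 5 elsewhere: locker 6.
That leaves locker 5 = 2.
That leaves locker 2 = 6. Eliminate 6 elsewhere: locker 1, locker 6.
That leaves locker 6 = 4.
locker 1's domain is down to {3}, so locker 1 = 3.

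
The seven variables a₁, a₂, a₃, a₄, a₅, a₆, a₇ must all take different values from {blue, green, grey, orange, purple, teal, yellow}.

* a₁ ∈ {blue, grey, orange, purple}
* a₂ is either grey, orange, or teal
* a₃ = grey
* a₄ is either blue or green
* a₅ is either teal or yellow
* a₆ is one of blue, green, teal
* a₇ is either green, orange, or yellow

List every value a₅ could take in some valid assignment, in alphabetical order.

a₃ has just one choice, so a₃ = grey. Remove grey from a₁, a₂.
The 6 still-open variables together cover exactly {blue, green, orange, purple, teal, yellow} — 6 values for 6 variables — and purple appears only in a₁'s list, so a₁ = purple.
No further eliminations apply; a₅ can still be any of teal, yellow.

teal, yellow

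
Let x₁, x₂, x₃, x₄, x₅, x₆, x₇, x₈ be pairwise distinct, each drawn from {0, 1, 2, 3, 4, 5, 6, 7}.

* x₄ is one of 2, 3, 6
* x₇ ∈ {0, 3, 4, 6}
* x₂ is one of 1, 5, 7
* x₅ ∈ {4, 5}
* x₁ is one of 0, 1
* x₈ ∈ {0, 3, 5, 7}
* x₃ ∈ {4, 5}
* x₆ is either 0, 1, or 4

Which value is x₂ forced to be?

7

The 8 variables together cover exactly {0, 1, 2, 3, 4, 5, 6, 7} — 8 values for 8 variables — and 2 appears only in x₄'s list, so x₄ = 2.
Among the 7 still-open variables, 6 fits only x₇ (and all 7 values in {0, 1, 3, 4, 5, 6, 7} must be used), so x₇ = 6.
Among the 6 still-open variables, 3 fits only x₈ (and all 6 values in {0, 1, 3, 4, 5, 7} must be used), so x₈ = 3.
The 5 still-open variables draw from only 5 values {0, 1, 4, 5, 7}, so each is used; only x₂ can be 7, hence x₂ = 7.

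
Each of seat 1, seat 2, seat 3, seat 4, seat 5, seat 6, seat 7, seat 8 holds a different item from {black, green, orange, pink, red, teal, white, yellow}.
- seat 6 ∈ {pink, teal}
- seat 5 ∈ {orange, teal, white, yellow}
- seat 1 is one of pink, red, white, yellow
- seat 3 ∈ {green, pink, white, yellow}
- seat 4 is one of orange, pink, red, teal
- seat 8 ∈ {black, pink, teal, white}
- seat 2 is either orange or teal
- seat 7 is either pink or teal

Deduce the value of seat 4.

red

The 8 variables together cover exactly {black, green, orange, pink, red, teal, white, yellow} — 8 values for 8 variables — and black appears only in seat 8's list, so seat 8 = black.
The 7 still-open variables together cover exactly {green, orange, pink, red, teal, white, yellow} — 7 values for 7 variables — and green appears only in seat 3's list, so seat 3 = green.
seat 6 and seat 7 between them cover only {pink, teal} — a naked pair. Remove those values from seat 1, seat 2, seat 4, seat 5.
seat 2's domain is down to {orange}, so seat 2 = orange. Strike orange from seat 4, seat 5.
So seat 4 = red.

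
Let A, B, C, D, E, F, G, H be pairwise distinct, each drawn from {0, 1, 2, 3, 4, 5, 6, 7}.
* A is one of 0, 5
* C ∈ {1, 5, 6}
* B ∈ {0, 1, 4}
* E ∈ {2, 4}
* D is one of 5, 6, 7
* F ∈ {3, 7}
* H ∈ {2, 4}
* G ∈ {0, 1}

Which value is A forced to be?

5

Among the 8 variables, 3 fits only F (and all 8 values in {0, 1, 2, 3, 4, 5, 6, 7} must be used), so F = 3.
The 7 still-open variables together cover exactly {0, 1, 2, 4, 5, 6, 7} — 7 values for 7 variables — and 7 appears only in D's list, so D = 7.
Among the 6 still-open variables, 6 fits only C (and all 6 values in {0, 1, 2, 4, 5, 6} must be used), so C = 6.
The 5 still-open variables together cover exactly {0, 1, 2, 4, 5} — 5 values for 5 variables — and 5 appears only in A's list, so A = 5.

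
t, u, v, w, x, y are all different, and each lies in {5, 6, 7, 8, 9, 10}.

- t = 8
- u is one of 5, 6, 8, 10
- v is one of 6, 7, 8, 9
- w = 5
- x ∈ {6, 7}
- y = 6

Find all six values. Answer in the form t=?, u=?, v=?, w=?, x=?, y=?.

t has just one choice, so t = 8. So u, v can't be 8.
w's domain is down to {5}, so w = 5. Remove 5 from u.
y must be 6 (only option left). So u, v, x can't be 6.
u has just one choice, so u = 10.
x's domain is down to {7}, so x = 7. Eliminate 7 elsewhere: v.
That leaves v = 9.

t=8, u=10, v=9, w=5, x=7, y=6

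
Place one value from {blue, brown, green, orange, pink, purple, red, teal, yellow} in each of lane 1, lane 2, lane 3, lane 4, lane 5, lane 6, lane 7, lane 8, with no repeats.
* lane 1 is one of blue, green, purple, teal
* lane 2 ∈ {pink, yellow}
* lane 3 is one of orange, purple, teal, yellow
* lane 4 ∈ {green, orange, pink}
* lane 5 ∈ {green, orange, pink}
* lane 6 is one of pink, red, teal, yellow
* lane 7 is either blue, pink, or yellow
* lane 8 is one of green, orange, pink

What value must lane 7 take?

blue

Among the 8 variables, red fits only lane 6 (and all 8 values in {blue, green, orange, pink, purple, red, teal, yellow} must be used), so lane 6 = red.
The 3 variables lane 4, lane 5, lane 8 are confined to {green, orange, pink}, which locks those values in; drop them from lane 1, lane 2, lane 3, lane 7.
That leaves lane 2 = yellow. So lane 3, lane 7 can't be yellow.
So lane 7 = blue.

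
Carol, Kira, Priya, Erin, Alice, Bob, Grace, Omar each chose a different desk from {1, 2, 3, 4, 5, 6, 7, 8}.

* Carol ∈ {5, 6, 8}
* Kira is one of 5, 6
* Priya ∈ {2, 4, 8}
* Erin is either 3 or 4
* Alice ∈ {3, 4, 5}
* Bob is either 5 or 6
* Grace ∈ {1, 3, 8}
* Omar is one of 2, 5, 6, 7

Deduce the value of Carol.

8

The 8 variables draw from only 8 values {1, 2, 3, 4, 5, 6, 7, 8}, so each is used; only Grace can be 1, hence Grace = 1.
The 7 still-open variables draw from only 7 values {2, 3, 4, 5, 6, 7, 8}, so each is used; only Omar can be 7, hence Omar = 7.
The 6 still-open variables together cover exactly {2, 3, 4, 5, 6, 8} — 6 values for 6 variables — and 2 appears only in Priya's list, so Priya = 2.
Among the 5 still-open variables, 8 fits only Carol (and all 5 values in {3, 4, 5, 6, 8} must be used), so Carol = 8.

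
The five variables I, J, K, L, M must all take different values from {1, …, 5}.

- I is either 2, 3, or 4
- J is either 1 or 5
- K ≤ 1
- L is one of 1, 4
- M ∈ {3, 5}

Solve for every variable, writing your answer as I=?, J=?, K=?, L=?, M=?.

I=2, J=5, K=1, L=4, M=3

K's domain is down to {1}, so K = 1. Eliminate 1 elsewhere: J, L.
L's domain is down to {4}, so L = 4. Strike 4 from I.
J must be 5 (only option left). Eliminate 5 elsewhere: M.
That leaves M = 3. So I can't be 3.
I must be 2 (only option left).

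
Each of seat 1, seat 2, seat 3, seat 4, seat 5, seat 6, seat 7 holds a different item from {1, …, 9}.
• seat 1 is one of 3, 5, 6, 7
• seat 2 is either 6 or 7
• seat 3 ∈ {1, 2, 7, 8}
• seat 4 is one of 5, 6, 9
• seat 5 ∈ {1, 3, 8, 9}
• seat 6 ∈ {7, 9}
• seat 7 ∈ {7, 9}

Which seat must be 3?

seat 1

seat 6 and seat 7 share exactly the 2 values {7, 9}; by pigeonhole those values go to them, so strike 7, 9 from seat 1, seat 2, seat 3, seat 4, seat 5.
seat 2 has just one choice, so seat 2 = 6. Strike 6 from seat 1, seat 4.
seat 4 has just one choice, so seat 4 = 5. So seat 1 can't be 5.
So 3 goes to seat 1.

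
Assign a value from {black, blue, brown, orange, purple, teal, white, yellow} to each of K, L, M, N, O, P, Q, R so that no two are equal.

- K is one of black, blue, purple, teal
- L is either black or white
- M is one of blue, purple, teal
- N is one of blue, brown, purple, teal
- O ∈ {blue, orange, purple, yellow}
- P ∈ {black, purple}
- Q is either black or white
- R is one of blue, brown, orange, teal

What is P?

The 8 variables together cover exactly {black, blue, brown, orange, purple, teal, white, yellow} — 8 values for 8 variables — and yellow appears only in O's list, so O = yellow.
The 7 still-open variables together cover exactly {black, blue, brown, orange, purple, teal, white} — 7 values for 7 variables — and orange appears only in R's list, so R = orange.
The 6 still-open variables draw from only 6 values {black, blue, brown, purple, teal, white}, so each is used; only N can be brown, hence N = brown.
L and Q between them cover only {black, white} — a naked pair. Remove those values from K, P.
So P = purple.

purple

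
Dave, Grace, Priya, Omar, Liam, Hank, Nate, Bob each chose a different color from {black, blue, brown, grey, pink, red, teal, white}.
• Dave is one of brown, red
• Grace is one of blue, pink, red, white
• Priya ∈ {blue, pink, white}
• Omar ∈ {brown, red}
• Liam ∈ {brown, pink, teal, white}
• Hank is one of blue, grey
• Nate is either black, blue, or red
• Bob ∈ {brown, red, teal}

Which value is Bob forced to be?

Among the 8 variables, black fits only Nate (and all 8 values in {black, blue, brown, grey, pink, red, teal, white} must be used), so Nate = black.
Among the 7 still-open variables, grey fits only Hank (and all 7 values in {blue, brown, grey, pink, red, teal, white} must be used), so Hank = grey.
Dave and Omar share exactly the 2 values {brown, red}; by pigeonhole those values go to them, so strike brown, red from Grace, Liam, Bob.
So Bob = teal.

teal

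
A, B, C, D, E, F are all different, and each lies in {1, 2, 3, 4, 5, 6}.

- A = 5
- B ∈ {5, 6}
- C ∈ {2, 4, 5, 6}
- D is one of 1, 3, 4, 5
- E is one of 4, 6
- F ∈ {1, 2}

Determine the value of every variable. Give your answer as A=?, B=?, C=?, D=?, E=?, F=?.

A has just one choice, so A = 5. So B, C, D can't be 5.
B's domain is down to {6}, so B = 6. Remove 6 from C, E.
E's domain is down to {4}, so E = 4. Strike 4 from C, D.
That leaves C = 2. Strike 2 from F.
F's domain is down to {1}, so F = 1. So D can't be 1.
D has just one choice, so D = 3.

A=5, B=6, C=2, D=3, E=4, F=1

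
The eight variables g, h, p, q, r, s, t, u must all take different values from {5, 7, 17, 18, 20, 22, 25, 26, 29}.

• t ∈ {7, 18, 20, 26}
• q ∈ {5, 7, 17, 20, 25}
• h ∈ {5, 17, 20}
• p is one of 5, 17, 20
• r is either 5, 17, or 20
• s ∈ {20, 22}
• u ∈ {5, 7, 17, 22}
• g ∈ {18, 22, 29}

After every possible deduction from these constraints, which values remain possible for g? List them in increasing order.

18, 29

h, p, r share exactly the 3 values {5, 17, 20}; by pigeonhole those values go to them, so strike 5, 17, 20 from q, s, t, u.
s's domain is down to {22}, so s = 22. Eliminate 22 elsewhere: g, u.
That leaves u = 7. Remove 7 from q, t.
q must be 25 (only option left).
No further eliminations apply; g can still be any of 18, 29.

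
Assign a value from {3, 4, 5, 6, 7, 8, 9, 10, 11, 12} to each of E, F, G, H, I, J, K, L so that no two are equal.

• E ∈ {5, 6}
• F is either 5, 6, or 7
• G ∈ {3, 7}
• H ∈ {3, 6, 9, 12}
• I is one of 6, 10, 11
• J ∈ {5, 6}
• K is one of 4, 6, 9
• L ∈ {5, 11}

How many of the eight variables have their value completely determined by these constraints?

The 2 variables E and J are confined to {5, 6}, which locks those values in; drop them from F, H, I, K, L.
That leaves F = 7. Remove 7 from G.
That leaves G = 3. Remove 3 from H.
L has just one choice, so L = 11. Remove 11 from I.
I has just one choice, so I = 10.
Determined: F=7, G=3, I=10, L=11. The other variables each still have more than one consistent value. That makes 4.

4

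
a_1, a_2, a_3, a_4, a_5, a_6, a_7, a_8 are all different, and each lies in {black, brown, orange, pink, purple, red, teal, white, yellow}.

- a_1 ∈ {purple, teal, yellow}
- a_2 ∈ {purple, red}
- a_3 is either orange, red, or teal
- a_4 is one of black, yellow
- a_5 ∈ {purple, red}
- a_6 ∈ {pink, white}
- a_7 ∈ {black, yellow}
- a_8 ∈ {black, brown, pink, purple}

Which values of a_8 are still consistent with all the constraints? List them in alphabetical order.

brown, pink

a_2 and a_5 between them cover only {purple, red} — a naked pair. Remove those values from a_1, a_3, a_8.
a_4 and a_7 share exactly the 2 values {black, yellow}; by pigeonhole those values go to them, so strike black, yellow from a_1, a_8.
a_1 has just one choice, so a_1 = teal. Remove teal from a_3.
a_3 must be orange (only option left).
No further eliminations apply; a_8 can still be any of brown, pink.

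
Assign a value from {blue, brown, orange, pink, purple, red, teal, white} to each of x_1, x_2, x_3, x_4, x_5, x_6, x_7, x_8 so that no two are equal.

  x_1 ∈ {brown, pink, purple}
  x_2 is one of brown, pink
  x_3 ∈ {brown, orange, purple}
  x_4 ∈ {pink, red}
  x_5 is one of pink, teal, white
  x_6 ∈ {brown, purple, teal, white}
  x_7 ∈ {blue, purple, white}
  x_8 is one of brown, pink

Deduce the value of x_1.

purple

The 8 variables together cover exactly {blue, brown, orange, pink, purple, red, teal, white} — 8 values for 8 variables — and blue appears only in x_7's list, so x_7 = blue.
The 7 still-open variables together cover exactly {brown, orange, pink, purple, red, teal, white} — 7 values for 7 variables — and orange appears only in x_3's list, so x_3 = orange.
The 6 still-open variables draw from only 6 values {brown, pink, purple, red, teal, white}, so each is used; only x_4 can be red, hence x_4 = red.
x_2 and x_8 share exactly the 2 values {brown, pink}; by pigeonhole those values go to them, so strike brown, pink from x_1, x_5, x_6.
So x_1 = purple.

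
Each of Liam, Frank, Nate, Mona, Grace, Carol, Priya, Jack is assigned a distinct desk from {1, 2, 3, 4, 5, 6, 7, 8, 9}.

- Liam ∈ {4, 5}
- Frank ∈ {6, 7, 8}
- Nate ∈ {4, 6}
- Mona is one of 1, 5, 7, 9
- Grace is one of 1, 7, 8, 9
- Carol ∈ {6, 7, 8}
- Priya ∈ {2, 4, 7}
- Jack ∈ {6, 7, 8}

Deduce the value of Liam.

Among the 8 variables, 2 fits only Priya (and all 8 values in {1, 2, 4, 5, 6, 7, 8, 9} must be used), so Priya = 2.
Frank, Carol, Jack between them cover only {6, 7, 8} — a naked triple. Remove those values from Nate, Mona, Grace.
Nate has just one choice, so Nate = 4. Strike 4 from Liam.
So Liam = 5.

5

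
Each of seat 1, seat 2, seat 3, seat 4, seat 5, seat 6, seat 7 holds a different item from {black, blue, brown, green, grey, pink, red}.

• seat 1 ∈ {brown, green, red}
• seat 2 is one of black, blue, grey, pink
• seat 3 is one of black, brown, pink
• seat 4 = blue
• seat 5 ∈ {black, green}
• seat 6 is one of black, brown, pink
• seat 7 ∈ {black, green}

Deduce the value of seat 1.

red

seat 4 has just one choice, so seat 4 = blue. Remove blue from seat 2.
The 6 still-open variables together cover exactly {black, brown, green, grey, pink, red} — 6 values for 6 variables — and grey appears only in seat 2's list, so seat 2 = grey.
The 5 still-open variables draw from only 5 values {black, brown, green, pink, red}, so each is used; only seat 1 can be red, hence seat 1 = red.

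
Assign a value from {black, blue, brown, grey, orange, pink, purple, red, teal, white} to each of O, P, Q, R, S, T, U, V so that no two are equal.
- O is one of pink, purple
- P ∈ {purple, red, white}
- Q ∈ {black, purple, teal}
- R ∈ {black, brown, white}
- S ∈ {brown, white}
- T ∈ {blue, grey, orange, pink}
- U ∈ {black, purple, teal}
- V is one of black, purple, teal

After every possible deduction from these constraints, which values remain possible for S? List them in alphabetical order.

brown, white

The 3 variables Q, U, V are confined to {black, purple, teal}, which locks those values in; drop them from O, P, R.
O's domain is down to {pink}, so O = pink. Remove pink from T.
R and S share exactly the 2 values {brown, white}; by pigeonhole those values go to them, so strike brown, white from P.
P's domain is down to {red}, so P = red.
No further eliminations apply; S can still be any of brown, white.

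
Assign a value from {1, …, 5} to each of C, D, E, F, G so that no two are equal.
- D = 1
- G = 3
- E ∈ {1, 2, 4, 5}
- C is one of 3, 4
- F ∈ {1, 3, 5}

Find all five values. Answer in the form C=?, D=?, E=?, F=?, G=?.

D must be 1 (only option left). Strike 1 from E, F.
G must be 3 (only option left). Strike 3 from C, F.
C must be 4 (only option left). Strike 4 from E.
F must be 5 (only option left). Remove 5 from E.
That leaves E = 2.

C=4, D=1, E=2, F=5, G=3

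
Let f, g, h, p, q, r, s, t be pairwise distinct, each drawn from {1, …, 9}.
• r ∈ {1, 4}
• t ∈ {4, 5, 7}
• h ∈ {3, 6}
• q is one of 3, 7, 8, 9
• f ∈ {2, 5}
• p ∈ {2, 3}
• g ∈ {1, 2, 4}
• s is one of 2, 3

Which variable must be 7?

t

p and s between them cover only {2, 3} — a naked pair. Remove those values from f, g, h, q.
f must be 5 (only option left). Eliminate 5 elsewhere: t.
h's domain is down to {6}, so h = 6.
The 2 variables g and r are confined to {1, 4}, which locks those values in; drop them from t.
So 7 goes to t.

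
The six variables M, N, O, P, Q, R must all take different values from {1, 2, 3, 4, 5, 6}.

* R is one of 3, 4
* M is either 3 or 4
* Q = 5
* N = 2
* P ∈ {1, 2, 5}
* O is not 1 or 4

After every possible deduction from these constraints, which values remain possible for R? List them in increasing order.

N must be 2 (only option left). So O, P can't be 2.
Q's domain is down to {5}, so Q = 5. Remove 5 from O, P.
P's domain is down to {1}, so P = 1.
The 3 still-open variables together cover exactly {3, 4, 6} — 3 values for 3 variables — and 6 appears only in O's list, so O = 6.
No further eliminations apply; R can still be any of 3, 4.

3, 4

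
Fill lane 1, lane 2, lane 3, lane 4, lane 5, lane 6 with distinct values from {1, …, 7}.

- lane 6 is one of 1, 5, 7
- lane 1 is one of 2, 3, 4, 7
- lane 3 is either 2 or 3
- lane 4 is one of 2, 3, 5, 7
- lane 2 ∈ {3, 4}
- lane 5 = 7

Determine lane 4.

lane 5 has just one choice, so lane 5 = 7. So lane 1, lane 4, lane 6 can't be 7.
The 5 still-open variables together cover exactly {1, 2, 3, 4, 5} — 5 values for 5 variables — and 1 appears only in lane 6's list, so lane 6 = 1.
Among the 4 still-open variables, 5 fits only lane 4 (and all 4 values in {2, 3, 4, 5} must be used), so lane 4 = 5.

5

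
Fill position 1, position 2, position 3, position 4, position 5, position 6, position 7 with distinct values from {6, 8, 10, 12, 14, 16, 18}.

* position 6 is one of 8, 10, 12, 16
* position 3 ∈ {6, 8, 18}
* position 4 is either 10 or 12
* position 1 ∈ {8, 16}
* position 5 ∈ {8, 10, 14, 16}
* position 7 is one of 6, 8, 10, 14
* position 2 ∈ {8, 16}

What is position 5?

The 7 variables draw from only 7 values {6, 8, 10, 12, 14, 16, 18}, so each is used; only position 3 can be 18, hence position 3 = 18.
The 6 still-open variables draw from only 6 values {6, 8, 10, 12, 14, 16}, so each is used; only position 7 can be 6, hence position 7 = 6.
The 5 still-open variables together cover exactly {8, 10, 12, 14, 16} — 5 values for 5 variables — and 14 appears only in position 5's list, so position 5 = 14.

14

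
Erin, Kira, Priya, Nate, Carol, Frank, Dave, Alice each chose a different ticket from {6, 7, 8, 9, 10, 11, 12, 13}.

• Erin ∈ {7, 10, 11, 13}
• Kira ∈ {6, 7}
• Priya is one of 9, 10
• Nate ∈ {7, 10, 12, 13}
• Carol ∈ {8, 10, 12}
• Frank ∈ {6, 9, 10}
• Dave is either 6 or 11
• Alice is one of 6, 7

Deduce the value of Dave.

The 8 variables draw from only 8 values {6, 7, 8, 9, 10, 11, 12, 13}, so each is used; only Carol can be 8, hence Carol = 8.
Among the 7 still-open variables, 12 fits only Nate (and all 7 values in {6, 7, 9, 10, 11, 12, 13} must be used), so Nate = 12.
The 6 still-open variables together cover exactly {6, 7, 9, 10, 11, 13} — 6 values for 6 variables — and 13 appears only in Erin's list, so Erin = 13.
Among the 5 still-open variables, 11 fits only Dave (and all 5 values in {6, 7, 9, 10, 11} must be used), so Dave = 11.

11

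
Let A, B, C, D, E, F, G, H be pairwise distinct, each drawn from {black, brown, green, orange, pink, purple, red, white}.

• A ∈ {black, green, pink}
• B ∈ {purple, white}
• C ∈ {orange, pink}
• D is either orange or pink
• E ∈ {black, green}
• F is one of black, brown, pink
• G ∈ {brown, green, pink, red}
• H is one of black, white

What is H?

Among the 8 variables, purple fits only B (and all 8 values in {black, brown, green, orange, pink, purple, red, white} must be used), so B = purple.
Among the 7 still-open variables, red fits only G (and all 7 values in {black, brown, green, orange, pink, red, white} must be used), so G = red.
The 6 still-open variables together cover exactly {black, brown, green, orange, pink, white} — 6 values for 6 variables — and brown appears only in F's list, so F = brown.
The 5 still-open variables draw from only 5 values {black, green, orange, pink, white}, so each is used; only H can be white, hence H = white.

white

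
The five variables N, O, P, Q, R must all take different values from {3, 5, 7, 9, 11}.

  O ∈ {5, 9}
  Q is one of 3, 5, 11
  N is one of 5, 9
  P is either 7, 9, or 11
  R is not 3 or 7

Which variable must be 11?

Among the 5 variables, 3 fits only Q (and all 5 values in {3, 5, 7, 9, 11} must be used), so Q = 3.
The 4 still-open variables together cover exactly {5, 7, 9, 11} — 4 values for 4 variables — and 7 appears only in P's list, so P = 7.
Among the 3 still-open variables, 11 fits only R (and all 3 values in {5, 9, 11} must be used), so R = 11.

R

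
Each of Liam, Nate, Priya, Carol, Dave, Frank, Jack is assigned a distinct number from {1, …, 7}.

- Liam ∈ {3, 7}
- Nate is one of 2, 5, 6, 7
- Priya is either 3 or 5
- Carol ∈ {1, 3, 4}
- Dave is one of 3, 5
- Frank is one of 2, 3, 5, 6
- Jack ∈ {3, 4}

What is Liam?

Among the 7 variables, 1 fits only Carol (and all 7 values in {1, 2, 3, 4, 5, 6, 7} must be used), so Carol = 1.
The 6 still-open variables draw from only 6 values {2, 3, 4, 5, 6, 7}, so each is used; only Jack can be 4, hence Jack = 4.
The 2 variables Priya and Dave are confined to {3, 5}, which locks those values in; drop them from Liam, Nate, Frank.
So Liam = 7.

7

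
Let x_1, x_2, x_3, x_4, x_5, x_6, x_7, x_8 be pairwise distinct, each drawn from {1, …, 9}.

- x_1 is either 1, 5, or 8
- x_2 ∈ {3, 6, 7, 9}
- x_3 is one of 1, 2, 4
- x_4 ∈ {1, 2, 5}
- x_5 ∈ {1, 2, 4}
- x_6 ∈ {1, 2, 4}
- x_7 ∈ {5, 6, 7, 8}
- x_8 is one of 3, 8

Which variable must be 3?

The 3 variables x_3, x_5, x_6 are confined to {1, 2, 4}, which locks those values in; drop them from x_1, x_4.
x_4's domain is down to {5}, so x_4 = 5. Eliminate 5 elsewhere: x_1, x_7.
That leaves x_1 = 8. So x_7, x_8 can't be 8.
So 3 goes to x_8.

x_8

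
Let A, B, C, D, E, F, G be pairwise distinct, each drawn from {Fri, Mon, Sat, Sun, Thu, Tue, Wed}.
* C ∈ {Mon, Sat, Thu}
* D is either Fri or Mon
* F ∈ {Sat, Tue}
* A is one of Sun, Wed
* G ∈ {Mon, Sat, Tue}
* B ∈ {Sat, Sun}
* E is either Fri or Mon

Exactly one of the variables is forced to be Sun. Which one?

The 7 variables draw from only 7 values {Fri, Mon, Sat, Sun, Thu, Tue, Wed}, so each is used; only C can be Thu, hence C = Thu.
Among the 6 still-open variables, Wed fits only A (and all 6 values in {Fri, Mon, Sat, Sun, Tue, Wed} must be used), so A = Wed.
The 5 still-open variables together cover exactly {Fri, Mon, Sat, Sun, Tue} — 5 values for 5 variables — and Sun appears only in B's list, so B = Sun.

B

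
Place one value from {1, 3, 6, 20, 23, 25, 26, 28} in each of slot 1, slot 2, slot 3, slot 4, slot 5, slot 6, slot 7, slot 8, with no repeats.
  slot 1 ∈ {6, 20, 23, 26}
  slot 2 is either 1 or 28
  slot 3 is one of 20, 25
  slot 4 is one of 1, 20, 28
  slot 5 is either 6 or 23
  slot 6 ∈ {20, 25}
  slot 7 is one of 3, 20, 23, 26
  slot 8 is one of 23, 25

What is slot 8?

23

The 8 variables together cover exactly {1, 3, 6, 20, 23, 25, 26, 28} — 8 values for 8 variables — and 3 appears only in slot 7's list, so slot 7 = 3.
Among the 7 still-open variables, 26 fits only slot 1 (and all 7 values in {1, 6, 20, 23, 25, 26, 28} must be used), so slot 1 = 26.
The 6 still-open variables draw from only 6 values {1, 6, 20, 23, 25, 28}, so each is used; only slot 5 can be 6, hence slot 5 = 6.
The 5 still-open variables draw from only 5 values {1, 20, 23, 25, 28}, so each is used; only slot 8 can be 23, hence slot 8 = 23.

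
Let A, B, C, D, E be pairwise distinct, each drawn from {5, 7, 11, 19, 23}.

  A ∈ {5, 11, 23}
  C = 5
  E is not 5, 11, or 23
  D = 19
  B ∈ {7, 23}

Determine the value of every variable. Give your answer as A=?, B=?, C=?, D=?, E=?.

A=11, B=23, C=5, D=19, E=7

C's domain is down to {5}, so C = 5. Strike 5 from A.
D's domain is down to {19}, so D = 19. Eliminate 19 elsewhere: E.
That leaves E = 7. Eliminate 7 elsewhere: B.
That leaves B = 23. Remove 23 from A.
A has just one choice, so A = 11.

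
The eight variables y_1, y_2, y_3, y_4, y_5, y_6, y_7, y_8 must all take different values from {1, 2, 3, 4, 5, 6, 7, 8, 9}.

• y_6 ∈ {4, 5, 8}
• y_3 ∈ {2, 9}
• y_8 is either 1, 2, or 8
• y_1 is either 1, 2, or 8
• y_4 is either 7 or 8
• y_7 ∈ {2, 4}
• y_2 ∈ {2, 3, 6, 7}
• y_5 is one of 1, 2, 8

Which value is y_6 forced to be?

The 3 variables y_1, y_5, y_8 are confined to {1, 2, 8}, which locks those values in; drop them from y_2, y_3, y_4, y_6, y_7.
y_3's domain is down to {9}, so y_3 = 9.
y_4 must be 7 (only option left). Remove 7 from y_2.
That leaves y_7 = 4. So y_6 can't be 4.
So y_6 = 5.

5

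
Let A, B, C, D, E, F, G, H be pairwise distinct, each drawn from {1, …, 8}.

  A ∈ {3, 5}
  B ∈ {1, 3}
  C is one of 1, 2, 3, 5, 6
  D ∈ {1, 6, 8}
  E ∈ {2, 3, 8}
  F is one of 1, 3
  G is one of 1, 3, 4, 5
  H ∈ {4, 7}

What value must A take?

The 8 variables together cover exactly {1, 2, 3, 4, 5, 6, 7, 8} — 8 values for 8 variables — and 7 appears only in H's list, so H = 7.
Among the 7 still-open variables, 4 fits only G (and all 7 values in {1, 2, 3, 4, 5, 6, 8} must be used), so G = 4.
B and F share exactly the 2 values {1, 3}; by pigeonhole those values go to them, so strike 1, 3 from A, C, D, E.
So A = 5.

5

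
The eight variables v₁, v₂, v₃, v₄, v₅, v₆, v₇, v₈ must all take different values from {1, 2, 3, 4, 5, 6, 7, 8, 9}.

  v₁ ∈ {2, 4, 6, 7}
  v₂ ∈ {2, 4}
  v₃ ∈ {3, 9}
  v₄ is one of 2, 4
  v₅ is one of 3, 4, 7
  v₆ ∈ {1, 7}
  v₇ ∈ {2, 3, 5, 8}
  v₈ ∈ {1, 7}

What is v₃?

9

The 2 variables v₂ and v₄ are confined to {2, 4}, which locks those values in; drop them from v₁, v₅, v₇.
The 2 variables v₆ and v₈ are confined to {1, 7}, which locks those values in; drop them from v₁, v₅.
v₁ must be 6 (only option left).
That leaves v₅ = 3. Eliminate 3 elsewhere: v₃, v₇.
So v₃ = 9.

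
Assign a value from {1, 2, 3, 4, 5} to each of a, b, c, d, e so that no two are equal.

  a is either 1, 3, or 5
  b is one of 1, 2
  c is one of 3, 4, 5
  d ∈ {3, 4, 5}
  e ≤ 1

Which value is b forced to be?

e has just one choice, so e = 1. Remove 1 from a, b.
So b = 2.

2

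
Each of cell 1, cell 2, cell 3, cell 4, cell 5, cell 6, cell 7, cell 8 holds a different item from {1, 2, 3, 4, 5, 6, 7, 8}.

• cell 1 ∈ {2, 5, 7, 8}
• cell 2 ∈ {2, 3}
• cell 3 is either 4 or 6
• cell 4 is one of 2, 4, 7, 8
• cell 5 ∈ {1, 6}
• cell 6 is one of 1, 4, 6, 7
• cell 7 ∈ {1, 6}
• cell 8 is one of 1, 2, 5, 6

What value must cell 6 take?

7

Among the 8 variables, 3 fits only cell 2 (and all 8 values in {1, 2, 3, 4, 5, 6, 7, 8} must be used), so cell 2 = 3.
cell 5 and cell 7 between them cover only {1, 6} — a naked pair. Remove those values from cell 3, cell 6, cell 8.
cell 3 must be 4 (only option left). Eliminate 4 elsewhere: cell 4, cell 6.
So cell 6 = 7.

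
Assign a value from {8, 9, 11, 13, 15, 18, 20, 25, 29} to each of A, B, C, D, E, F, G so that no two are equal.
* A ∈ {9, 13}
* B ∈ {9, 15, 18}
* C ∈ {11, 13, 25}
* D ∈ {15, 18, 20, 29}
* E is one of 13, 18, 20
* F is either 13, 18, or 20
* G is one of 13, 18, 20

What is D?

29

The 3 variables E, F, G are confined to {13, 18, 20}, which locks those values in; drop them from A, B, C, D.
That leaves A = 9. Eliminate 9 elsewhere: B.
B's domain is down to {15}, so B = 15. Remove 15 from D.
So D = 29.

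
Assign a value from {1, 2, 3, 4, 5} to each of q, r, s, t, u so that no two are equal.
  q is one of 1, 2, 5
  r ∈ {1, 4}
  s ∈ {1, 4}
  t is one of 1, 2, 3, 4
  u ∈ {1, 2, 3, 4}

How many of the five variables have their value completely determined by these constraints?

1

Among the 5 variables, 5 fits only q (and all 5 values in {1, 2, 3, 4, 5} must be used), so q = 5.
r and s between them cover only {1, 4} — a naked pair. Remove those values from t, u.
Determined: q=5. The other variables each still have more than one consistent value. That makes 1.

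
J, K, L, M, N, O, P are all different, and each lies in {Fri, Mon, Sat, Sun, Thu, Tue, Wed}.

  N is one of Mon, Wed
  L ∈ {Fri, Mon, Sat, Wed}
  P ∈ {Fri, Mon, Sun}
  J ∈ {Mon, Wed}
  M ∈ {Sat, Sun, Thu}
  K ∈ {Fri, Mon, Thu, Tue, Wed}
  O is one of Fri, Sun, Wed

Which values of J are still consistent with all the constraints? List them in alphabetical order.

Mon, Wed

The 7 variables together cover exactly {Fri, Mon, Sat, Sun, Thu, Tue, Wed} — 7 values for 7 variables — and Tue appears only in K's list, so K = Tue.
Among the 6 still-open variables, Thu fits only M (and all 6 values in {Fri, Mon, Sat, Sun, Thu, Wed} must be used), so M = Thu.
The 5 still-open variables together cover exactly {Fri, Mon, Sat, Sun, Wed} — 5 values for 5 variables — and Sat appears only in L's list, so L = Sat.
J and N share exactly the 2 values {Mon, Wed}; by pigeonhole those values go to them, so strike Mon, Wed from O, P.
No further eliminations apply; J can still be any of Mon, Wed.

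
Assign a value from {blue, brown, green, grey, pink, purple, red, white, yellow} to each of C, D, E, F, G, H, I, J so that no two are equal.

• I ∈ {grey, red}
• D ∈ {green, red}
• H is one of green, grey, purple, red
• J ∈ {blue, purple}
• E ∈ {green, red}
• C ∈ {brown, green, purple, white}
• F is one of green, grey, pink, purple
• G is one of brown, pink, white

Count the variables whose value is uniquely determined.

Among the 8 variables, blue fits only J (and all 8 values in {blue, brown, green, grey, pink, purple, red, white} must be used), so J = blue.
The 2 variables D and E are confined to {green, red}, which locks those values in; drop them from C, F, H, I.
I must be grey (only option left). Strike grey from F, H.
That leaves H = purple. So C, F can't be purple.
That leaves F = pink. Eliminate pink elsewhere: G.
Determined: F=pink, H=purple, I=grey, J=blue. The other variables each still have more than one consistent value. That makes 4.

4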